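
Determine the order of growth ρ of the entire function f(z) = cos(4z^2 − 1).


Write cos(w) = (e^{iw} ± e^{−iw})/(2 or 2i), so |cos(w)| ≤ e^{|w|}. With w = 4z^2 − 1, |w| ≤ 4r^2 + 1 on |z|=r, giving M(r) ≤ e^{4r^2 + 1} and ρ ≤ 2. For the lower bound, choose z on |z|=r with 4z^2 purely imaginary of modulus 4r^2; then |cos(4z^2 − 1)| grows like e^{4r^2}/2, so ρ ≥ 2. Hence ρ = 2.
Therefore ρ = 2.

Order ρ = 2.


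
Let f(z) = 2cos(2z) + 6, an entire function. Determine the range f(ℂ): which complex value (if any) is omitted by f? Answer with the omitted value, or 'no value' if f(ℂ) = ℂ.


Little Picard bounds the complement of f(ℂ) to at most one point.
cos is entire and surjective onto ℂ: for every w ∈ ℂ, cos(ζ) = w has a solution ζ ∈ ℂ (e.g., via the complex inverse arccos). With ζ = 2z this gives z = ζ/(2). Then 2·cos(2z) takes every value in 2·ℂ = ℂ, and adding 6 is a bijection of ℂ. So f is surjective and omits no value. (Note: only on the real line is cos bounded by [−1, 1].)

Omitted value: no value.


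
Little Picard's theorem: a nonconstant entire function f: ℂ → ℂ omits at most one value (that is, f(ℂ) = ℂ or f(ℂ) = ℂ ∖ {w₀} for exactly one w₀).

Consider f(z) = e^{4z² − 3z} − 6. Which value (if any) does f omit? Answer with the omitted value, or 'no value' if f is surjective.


Little Picard bounds the complement of f(ℂ) to at most one point.
The exponent g(z) = 4z² − 3z is a nonconstant polynomial, hence surjective onto ℂ. So e^{g(z)} takes every value in {e^w : w ∈ ℂ} = ℂ ∖ {0}. Adding -6 shifts the range to ℂ ∖ {-6}. f omits exactly -6.

Omitted value: -6.


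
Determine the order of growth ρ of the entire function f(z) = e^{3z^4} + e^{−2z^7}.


Each summand is entire of order 4 and 7 respectively (as in the single-exponential case). The order of a sum is at most the max of the orders, so ρ ≤ 7. For the lower bound: on |z|=r choose arg z so that -2z^7 is real positive; then |e^{-2z^7}| = e^{2r^7} while |e^{3z^4}| ≤ e^{3r^4} = o(e^{2r^7}). So |f| ≥ e^{2r^7}(1 − o(1)) and ρ ≥ 7. Hence ρ = max(4, 7) = 7.
Therefore ρ = 7.

Order ρ = 7.


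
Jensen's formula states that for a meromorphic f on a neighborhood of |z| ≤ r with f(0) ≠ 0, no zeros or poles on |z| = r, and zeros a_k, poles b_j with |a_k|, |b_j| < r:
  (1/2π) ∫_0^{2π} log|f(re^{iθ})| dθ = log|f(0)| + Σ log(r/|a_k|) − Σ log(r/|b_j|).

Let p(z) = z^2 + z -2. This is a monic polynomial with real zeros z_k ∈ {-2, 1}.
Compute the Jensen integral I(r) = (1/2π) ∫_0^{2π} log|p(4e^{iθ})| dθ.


Zeros: -2, 1; r = 4.
Inside |z| < r: -2, 1. Outside (|z| ≥ r): ∅.
p(0) = -2, so log|p(0)| = log(2) = 0.6931.
Apply Jensen: I(r) = log|p(0)| + Σ_k log(r/|z_k|), summed over zeros inside |z| < r.
  log(r/|z_k|) for z_k = -2: log(4/2) = 0.6931
  log(r/|z_k|) for z_k = 1: log(4/1) = 1.3863
Sum over inside zeros: 2.0794.
I(r) = log|p(0)| + (inside sum) = 0.6931 + 2.0794 = 2.7726.
Closed form (all zeros inside, monic): I(r) = n·log(r) = 2·log(4) = 2.7726. ✓

I(r) ≈ 2.7726.


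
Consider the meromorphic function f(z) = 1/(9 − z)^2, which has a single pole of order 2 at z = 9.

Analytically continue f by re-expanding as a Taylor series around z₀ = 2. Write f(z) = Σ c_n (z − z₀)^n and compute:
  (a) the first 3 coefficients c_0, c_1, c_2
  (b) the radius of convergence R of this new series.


Let w = z − z₀, so z = z₀ + w.
Then 9 − z = 9 − (z₀ + w) = (9 − z₀) − w = 7 − w.
f(z) = 1/(7 − w)^2 = (1/(7)^2) · (1 − w/(7))^{−2}.
By the binomial series (1−u)^{−2} = Σ_{n≥0} C(n+1, 1) u^n for |u|<1, with u = w/(7):
  c_n = C(n+1, 1) / (7)^(n+2).
  c_0 = 1/(7)^2 = 1/49.
  c_1 = 2/(7)^3 = 2/343.
  c_2 = 3/(7)^4 = 3/2401.
The series is valid for |w/d| < 1, i.e. |z − z₀| < |d|.
Radius of convergence: R = |9 − z₀| = |7| = 7 (distance from z₀ to the singularity z = 9).

c_0 = 1/49, c_1 = 2/343, c_2 = 3/2401; R = 7.


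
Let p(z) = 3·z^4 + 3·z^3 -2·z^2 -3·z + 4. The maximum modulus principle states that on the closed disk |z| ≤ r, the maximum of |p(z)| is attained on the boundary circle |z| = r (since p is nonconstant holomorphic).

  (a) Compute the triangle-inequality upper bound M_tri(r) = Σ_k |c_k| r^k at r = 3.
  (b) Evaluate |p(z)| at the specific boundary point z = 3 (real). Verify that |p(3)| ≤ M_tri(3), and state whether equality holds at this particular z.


Coefficients: c_0 = 4, c_1 = -3, c_2 = -2, c_3 = 3, c_4 = 3. Radius r = 3.
Part (a). Triangle bound: M_tri(r) = Σ_k |c_k| r^k
  = |4|·3^0 + |-3|·3^1 + |-2|·3^2 + |3|·3^3 + |3|·3^4
  = 4 + 9 + 18 + 81 + 243 = 355.
This bounds M(r) := max_{|z|=r} |p(z)| from above; equality holds iff all terms c_k z^k can be made to align in phase at a single z on |z|=r.
Part (b). At z = 3 (real, on the circle |z| = r):
  p(3) = (4)·3^0 + (-3)·3^1 + (-2)·3^2 + (3)·3^3 + (3)·3^4 = 301.
  |p(3)| = 301.
Check: |p(3)| = 301 ≤ 355 = M_tri(3). ✓ Equality does not hold at z = 3 (the coefficients have mixed signs, so the terms do not all align in phase there).

M_tri(3) = 355; |p(3)| = 301; equality at z=3: no.


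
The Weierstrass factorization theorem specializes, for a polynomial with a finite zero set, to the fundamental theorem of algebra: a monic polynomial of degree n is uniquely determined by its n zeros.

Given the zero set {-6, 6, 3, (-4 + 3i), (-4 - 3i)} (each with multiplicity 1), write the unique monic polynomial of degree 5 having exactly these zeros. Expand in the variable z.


The polynomial is p(z) = ∏_{α ∈ S} (z − α), where S = {-6, 6, 3, (-4 + 3i), (-4 - 3i)}.
Expanding the product yields: p(z) = z^5 + 5·z^4 -35·z^3 -255·z^2 -36·z + 2700.
Note conjugate pairs combine to real quadratics: (z − (-4+3i))(z − (-4−3i)) = z² + 8z + 25.
The resulting polynomial has degree 5 and real coefficients as required.

p(z) = z^5 + 5·z^4 -35·z^3 -255·z^2 -36·z + 2700.


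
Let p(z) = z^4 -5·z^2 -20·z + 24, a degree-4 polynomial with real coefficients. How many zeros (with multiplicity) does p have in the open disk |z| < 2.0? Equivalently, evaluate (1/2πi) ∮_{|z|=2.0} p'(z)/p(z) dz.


The zeros of p are: 1, (-2 + 2i), (-2 - 2i), 3.
Their magnitudes are: 1, 2.828, 2.828, 3.
Zeros with |z| < R = 2.0: 1.
Count = 1.
By the argument principle, (1/2πi) ∮_{|z|=R} p'(z)/p(z) dz equals exactly this count.

Number of zeros inside |z| < 2.0: 1.


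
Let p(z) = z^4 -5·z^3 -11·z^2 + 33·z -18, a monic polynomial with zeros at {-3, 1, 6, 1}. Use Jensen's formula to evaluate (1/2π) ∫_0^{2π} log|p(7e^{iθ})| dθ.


Zeros: -3, 1, 1, 6; r = 7.
Inside |z| < r: -3, 1, 1, 6. Outside (|z| ≥ r): ∅.
p(0) = -18, so log|p(0)| = log(18) = 2.8904.
Apply Jensen: I(r) = log|p(0)| + Σ_k log(r/|z_k|), summed over zeros inside |z| < r.
  log(r/|z_k|) for z_k = -3: log(7/3) = 0.8473
  log(r/|z_k|) for z_k = 1: log(7/1) = 1.9459
  log(r/|z_k|) for z_k = 6: log(7/6) = 0.1542
  log(r/|z_k|) for z_k = 1: log(7/1) = 1.9459
Sum over inside zeros: 4.8933.
I(r) = log|p(0)| + (inside sum) = 2.8904 + 4.8933 = 7.7836.
Closed form (all zeros inside, monic): I(r) = n·log(r) = 4·log(7) = 7.7836. ✓

I(r) ≈ 7.7836.


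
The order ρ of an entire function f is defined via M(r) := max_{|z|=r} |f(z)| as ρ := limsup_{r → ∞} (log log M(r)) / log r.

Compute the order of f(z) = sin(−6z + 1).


sin(w) is a linear combination of e^{iw} and e^{−iw} (or e^w, e^{−w} in the hyperbolic case), so |sin(w)| ≤ e^{|w|}. With w = −6z + 1, |w| ≤ 6|z| + 1 = 6r + 1 on |z| = r, giving M(r) ≤ e^{6r + 1}, so ρ ≤ 1. On a suitable ray (z = it for sin/cos; z = t for sinh/cosh, t real → ∞), |sin(−6z + 1)| grows like e^{6|t|}/2, so ρ ≥ 1. Hence ρ = 1.
Therefore ρ = 1.

Order ρ = 1.


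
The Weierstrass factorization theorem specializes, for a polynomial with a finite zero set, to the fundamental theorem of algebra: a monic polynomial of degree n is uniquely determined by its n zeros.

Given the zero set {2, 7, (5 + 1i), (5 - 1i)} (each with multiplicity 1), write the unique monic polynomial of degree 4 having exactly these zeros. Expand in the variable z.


The polynomial is p(z) = ∏_{α ∈ S} (z − α), where S = {2, 7, (5 + 1i), (5 - 1i)}.
Expanding the product yields: p(z) = z^4 -19·z^3 + 130·z^2 -374·z + 364.
Note conjugate pairs combine to real quadratics: (z − (5+1i))(z − (5−1i)) = z² − 10z + 26.
The resulting polynomial has degree 4 and real coefficients as required.

p(z) = z^4 -19·z^3 + 130·z^2 -374·z + 364.


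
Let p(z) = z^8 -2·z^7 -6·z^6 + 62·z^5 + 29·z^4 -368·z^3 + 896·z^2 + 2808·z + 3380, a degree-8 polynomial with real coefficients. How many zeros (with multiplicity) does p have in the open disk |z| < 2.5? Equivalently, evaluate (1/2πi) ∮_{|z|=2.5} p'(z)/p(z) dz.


The zeros of p are: (2 + 3i), (2 - 3i), (-3 + 1i), (-3 - 1i), (3 + 2i), (3 - 2i), (-1 + 1i), (-1 - 1i).
Their magnitudes are: 3.606, 3.606, 3.162, 3.162, 3.606, 3.606, 1.414, 1.414.
Zeros with |z| < R = 2.5: (-1 + 1i), (-1 - 1i).
Count = 2.
By the argument principle, (1/2πi) ∮_{|z|=R} p'(z)/p(z) dz equals exactly this count.

Number of zeros inside |z| < 2.5: 2.


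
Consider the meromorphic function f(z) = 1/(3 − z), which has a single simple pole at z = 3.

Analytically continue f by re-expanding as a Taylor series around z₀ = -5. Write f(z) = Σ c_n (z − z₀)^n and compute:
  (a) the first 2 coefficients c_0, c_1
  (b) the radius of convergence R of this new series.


Let w = z − z₀, so z = z₀ + w.
Then 3 − z = 3 − (z₀ + w) = (3 − z₀) − w = 8 − w.
f(z) = 1/(8 − w) = (1/(8)) · 1/(1 − w/(8)) = Σ_{n≥0} w^n / (8)^(n+1).
So c_n = 1/(8)^(n+1):
  c_0 = 1/(8)^1 = 1/8.
  c_1 = 1/(8)^2 = 1/64.
The series is valid for |w/d| < 1, i.e. |z − z₀| < |d|.
Radius of convergence: R = |3 − z₀| = |8| = 8 (distance from z₀ to the singularity z = 3).

c_0 = 1/8, c_1 = 1/64; R = 8.


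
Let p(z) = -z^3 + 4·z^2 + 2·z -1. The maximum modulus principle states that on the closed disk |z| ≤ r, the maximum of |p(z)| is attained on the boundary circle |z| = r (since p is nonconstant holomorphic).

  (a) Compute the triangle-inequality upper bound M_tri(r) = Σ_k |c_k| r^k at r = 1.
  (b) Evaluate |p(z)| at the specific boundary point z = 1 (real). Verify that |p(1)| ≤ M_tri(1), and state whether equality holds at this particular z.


Coefficients: c_0 = -1, c_1 = 2, c_2 = 4, c_3 = -1. Radius r = 1.
Part (a). Triangle bound: M_tri(r) = Σ_k |c_k| r^k
  = |-1|·1^0 + |2|·1^1 + |4|·1^2 + |-1|·1^3
  = 1 + 2 + 4 + 1 = 8.
This bounds M(r) := max_{|z|=r} |p(z)| from above; equality holds iff all terms c_k z^k can be made to align in phase at a single z on |z|=r.
Part (b). At z = 1 (real, on the circle |z| = r):
  p(1) = (-1)·1^0 + (2)·1^1 + (4)·1^2 + (-1)·1^3 = 4.
  |p(1)| = 4.
Check: |p(1)| = 4 ≤ 8 = M_tri(1). ✓ Equality does not hold at z = 1 (the coefficients have mixed signs, so the terms do not all align in phase there).

M_tri(1) = 8; |p(1)| = 4; equality at z=1: no.


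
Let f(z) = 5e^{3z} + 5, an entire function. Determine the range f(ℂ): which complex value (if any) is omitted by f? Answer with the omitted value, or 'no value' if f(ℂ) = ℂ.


Little Picard bounds the complement of f(ℂ) to at most one point.
e^{3z} is never zero on ℂ, so 5·e^{3z} takes every value in ℂ ∖ {0}. Adding 5 shifts the range to ℂ ∖ {5}. Thus f omits exactly the value 5.

Omitted value: 5.


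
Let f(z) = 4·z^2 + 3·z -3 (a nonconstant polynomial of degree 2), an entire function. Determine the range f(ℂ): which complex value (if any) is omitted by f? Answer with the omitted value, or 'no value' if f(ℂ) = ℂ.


Little Picard bounds the complement of f(ℂ) to at most one point.
For every w ∈ ℂ, the equation p(z) − w = 0 is a nonconstant polynomial in z and hence has at least one root by the fundamental theorem of algebra. So p is surjective onto ℂ, omitting no value.

Omitted value: no value.


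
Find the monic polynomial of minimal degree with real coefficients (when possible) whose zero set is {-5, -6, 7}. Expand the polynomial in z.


The polynomial is p(z) = ∏_{α ∈ S} (z − α), where S = {-5, -6, 7}.
Expanding the product yields: p(z) = z^3 + 4·z^2 -47·z -210.
The resulting polynomial has degree 3 and real coefficients as required.

p(z) = z^3 + 4·z^2 -47·z -210.


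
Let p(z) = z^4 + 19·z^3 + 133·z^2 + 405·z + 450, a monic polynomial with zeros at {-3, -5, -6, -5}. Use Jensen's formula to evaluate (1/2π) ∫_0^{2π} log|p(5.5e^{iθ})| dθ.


Zeros: -6, -5, -5, -3; r = 5.5.
Inside |z| < r: -5, -5, -3. Outside (|z| ≥ r): -6.
p(0) = 450, so log|p(0)| = log(450) = 6.1092.
Apply Jensen: I(r) = log|p(0)| + Σ_k log(r/|z_k|), summed over zeros inside |z| < r.
  log(r/|z_k|) for z_k = -3: log(5.5/3) = 0.6061
  log(r/|z_k|) for z_k = -5: log(5.5/5) = 0.0953
  log(r/|z_k|) for z_k = -5: log(5.5/5) = 0.0953
  Outside zeros (-6) contribute nothing to the Jensen sum.
Sum over inside zeros: 0.7968.
I(r) = log|p(0)| + (inside sum) = 6.1092 + 0.7968 = 6.9060.
Note: since some zeros are outside |z| ≤ r, the simplified n·log(r) form does NOT apply — only the inside zeros contribute.

I(r) ≈ 6.9060.


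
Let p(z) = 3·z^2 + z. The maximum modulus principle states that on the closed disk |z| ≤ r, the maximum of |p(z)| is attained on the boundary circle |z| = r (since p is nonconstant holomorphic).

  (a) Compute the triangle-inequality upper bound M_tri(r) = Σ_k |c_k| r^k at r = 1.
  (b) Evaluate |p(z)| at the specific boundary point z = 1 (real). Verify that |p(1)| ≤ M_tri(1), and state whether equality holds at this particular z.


Coefficients: c_0 = 0, c_1 = 1, c_2 = 3. Radius r = 1.
Part (a). Triangle bound: M_tri(r) = Σ_k |c_k| r^k
  = |0|·1^0 + |1|·1^1 + |3|·1^2
  = 0 + 1 + 3 = 4.
This bounds M(r) := max_{|z|=r} |p(z)| from above; equality holds iff all terms c_k z^k can be made to align in phase at a single z on |z|=r.
Part (b). At z = 1 (real, on the circle |z| = r):
  p(1) = (0)·1^0 + (1)·1^1 + (3)·1^2 = 4.
  |p(1)| = 4.
Since all nonzero coefficients share the same sign, |p(1)| = 4 = M_tri(1); the triangle bound is attained at z = 1, so in fact M(r) = 4.

M_tri(1) = 4; |p(1)| = 4; equality at z=1: yes.


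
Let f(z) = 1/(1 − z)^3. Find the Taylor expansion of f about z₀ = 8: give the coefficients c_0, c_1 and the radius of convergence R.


Let w = z − z₀, so z = z₀ + w.
Then 1 − z = 1 − (z₀ + w) = (1 − z₀) − w = -7 − w.
f(z) = 1/(-7 − w)^3 = (1/(-7)^3) · (1 − w/(-7))^{−3}.
By the binomial series (1−u)^{−3} = Σ_{n≥0} C(n+2, 2) u^n for |u|<1, with u = w/(-7):
  c_n = C(n+2, 2) / (-7)^(n+3).
  c_0 = 1/(-7)^3 = -1/343.
  c_1 = 3/(-7)^4 = 3/2401.
The series is valid for |w/d| < 1, i.e. |z − z₀| < |d|.
Radius of convergence: R = |1 − z₀| = |-7| = 7 (distance from z₀ to the singularity z = 1).

c_0 = -1/343, c_1 = 3/2401; R = 7.


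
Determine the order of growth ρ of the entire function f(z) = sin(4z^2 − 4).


Write sin(w) = (e^{iw} ± e^{−iw})/(2 or 2i), so |sin(w)| ≤ e^{|w|}. With w = 4z^2 − 4, |w| ≤ 4r^2 + 4 on |z|=r, giving M(r) ≤ e^{4r^2 + 4} and ρ ≤ 2. For the lower bound, choose z on |z|=r with 4z^2 purely imaginary of modulus 4r^2; then |sin(4z^2 − 4)| grows like e^{4r^2}/2, so ρ ≥ 2. Hence ρ = 2.
Therefore ρ = 2.

Order ρ = 2.


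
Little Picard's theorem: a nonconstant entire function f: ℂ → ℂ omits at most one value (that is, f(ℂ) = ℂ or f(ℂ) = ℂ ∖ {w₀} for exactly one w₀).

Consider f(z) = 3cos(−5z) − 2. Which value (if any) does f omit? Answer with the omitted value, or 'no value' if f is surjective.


Little Picard bounds the complement of f(ℂ) to at most one point.
cos is entire and surjective onto ℂ: for every w ∈ ℂ, cos(ζ) = w has a solution ζ ∈ ℂ (e.g., via the complex inverse arccos). With ζ = −5z this gives z = ζ/(-5). Then 3·cos(−5z) takes every value in 3·ℂ = ℂ, and adding -2 is a bijection of ℂ. So f is surjective and omits no value. (Note: only on the real line is cos bounded by [−1, 1].)

Omitted value: no value.


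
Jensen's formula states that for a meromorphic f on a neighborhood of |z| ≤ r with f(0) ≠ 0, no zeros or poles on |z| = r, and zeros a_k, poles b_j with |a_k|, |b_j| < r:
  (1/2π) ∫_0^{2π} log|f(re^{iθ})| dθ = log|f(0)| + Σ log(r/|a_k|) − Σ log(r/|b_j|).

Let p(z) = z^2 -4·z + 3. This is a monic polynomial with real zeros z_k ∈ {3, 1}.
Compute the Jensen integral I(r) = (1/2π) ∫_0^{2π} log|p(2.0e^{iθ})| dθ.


Zeros: 1, 3; r = 2.0.
Inside |z| < r: 1. Outside (|z| ≥ r): 3.
p(0) = 3, so log|p(0)| = log(3) = 1.0986.
Apply Jensen: I(r) = log|p(0)| + Σ_k log(r/|z_k|), summed over zeros inside |z| < r.
  log(r/|z_k|) for z_k = 1: log(2.0/1) = 0.6931
  Outside zeros (3) contribute nothing to the Jensen sum.
Sum over inside zeros: 0.6931.
I(r) = log|p(0)| + (inside sum) = 1.0986 + 0.6931 = 1.7918.
Note: since some zeros are outside |z| ≤ r, the simplified n·log(r) form does NOT apply — only the inside zeros contribute.

I(r) ≈ 1.7918.


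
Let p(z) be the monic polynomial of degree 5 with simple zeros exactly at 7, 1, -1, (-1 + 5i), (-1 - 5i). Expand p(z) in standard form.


The polynomial is p(z) = ∏_{α ∈ S} (z − α), where S = {7, 1, -1, (-1 + 5i), (-1 - 5i)}.
Expanding the product yields: p(z) = z^5 -5·z^4 + 11·z^3 -177·z^2 -12·z + 182.
Note conjugate pairs combine to real quadratics: (z − (-1+5i))(z − (-1−5i)) = z² + 2z + 26.
The resulting polynomial has degree 5 and real coefficients as required.

p(z) = z^5 -5·z^4 + 11·z^3 -177·z^2 -12·z + 182.


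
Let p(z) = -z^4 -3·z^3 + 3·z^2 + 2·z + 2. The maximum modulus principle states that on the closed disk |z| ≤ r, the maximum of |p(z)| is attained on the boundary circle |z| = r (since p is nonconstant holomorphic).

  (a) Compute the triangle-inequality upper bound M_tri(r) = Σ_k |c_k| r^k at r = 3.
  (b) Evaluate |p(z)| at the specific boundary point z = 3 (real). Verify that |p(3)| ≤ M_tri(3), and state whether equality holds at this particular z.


Coefficients: c_0 = 2, c_1 = 2, c_2 = 3, c_3 = -3, c_4 = -1. Radius r = 3.
Part (a). Triangle bound: M_tri(r) = Σ_k |c_k| r^k
  = |2|·3^0 + |2|·3^1 + |3|·3^2 + |-3|·3^3 + |-1|·3^4
  = 2 + 6 + 27 + 81 + 81 = 197.
This bounds M(r) := max_{|z|=r} |p(z)| from above; equality holds iff all terms c_k z^k can be made to align in phase at a single z on |z|=r.
Part (b). At z = 3 (real, on the circle |z| = r):
  p(3) = (2)·3^0 + (2)·3^1 + (3)·3^2 + (-3)·3^3 + (-1)·3^4 = -127.
  |p(3)| = 127.
Check: |p(3)| = 127 ≤ 197 = M_tri(3). ✓ Equality does not hold at z = 3 (the coefficients have mixed signs, so the terms do not all align in phase there).

M_tri(3) = 197; |p(3)| = 127; equality at z=3: no.


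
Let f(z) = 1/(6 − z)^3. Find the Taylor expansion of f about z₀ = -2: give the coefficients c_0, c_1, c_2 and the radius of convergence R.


Let w = z − z₀, so z = z₀ + w.
Then 6 − z = 6 − (z₀ + w) = (6 − z₀) − w = 8 − w.
f(z) = 1/(8 − w)^3 = (1/(8)^3) · (1 − w/(8))^{−3}.
By the binomial series (1−u)^{−3} = Σ_{n≥0} C(n+2, 2) u^n for |u|<1, with u = w/(8):
  c_n = C(n+2, 2) / (8)^(n+3).
  c_0 = 1/(8)^3 = 1/512.
  c_1 = 3/(8)^4 = 3/4096.
  c_2 = 6/(8)^5 = 3/16384.
The series is valid for |w/d| < 1, i.e. |z − z₀| < |d|.
Radius of convergence: R = |6 − z₀| = |8| = 8 (distance from z₀ to the singularity z = 6).

c_0 = 1/512, c_1 = 3/4096, c_2 = 3/16384; R = 8.


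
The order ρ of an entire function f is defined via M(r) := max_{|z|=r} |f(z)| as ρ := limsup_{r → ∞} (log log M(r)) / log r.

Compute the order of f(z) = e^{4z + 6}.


|e^{4z + 6}| = e^{Re(4·z) + 6} ≤ e^{4|z|^1 + 6} = e^{4r^1 + 6} on |z| = r, so ρ ≤ 1. Choosing z on |z|=r so that 4·z is real positive (always possible by picking arg z appropriately) gives |f(z)| = e^{4r^1 + 6}, matching the bound. The additive constant 6 does not affect log log M(r) ~ 1·log r. Hence ρ = 1.
Therefore ρ = 1.

Order ρ = 1.


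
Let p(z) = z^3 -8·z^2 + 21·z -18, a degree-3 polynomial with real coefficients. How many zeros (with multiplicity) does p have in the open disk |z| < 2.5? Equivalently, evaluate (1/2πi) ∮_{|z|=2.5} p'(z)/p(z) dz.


The zeros of p are: 3, 3, 2.
Their magnitudes are: 3, 3, 2.
Zeros with |z| < R = 2.5: 2.
Count = 1.
By the argument principle, (1/2πi) ∮_{|z|=R} p'(z)/p(z) dz equals exactly this count.

Number of zeros inside |z| < 2.5: 1.


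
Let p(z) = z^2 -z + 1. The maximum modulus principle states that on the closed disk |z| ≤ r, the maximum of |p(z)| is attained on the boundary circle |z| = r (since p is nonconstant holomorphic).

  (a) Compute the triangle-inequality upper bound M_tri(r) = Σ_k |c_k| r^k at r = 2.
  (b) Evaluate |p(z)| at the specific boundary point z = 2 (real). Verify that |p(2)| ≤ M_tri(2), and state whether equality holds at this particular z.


Coefficients: c_0 = 1, c_1 = -1, c_2 = 1. Radius r = 2.
Part (a). Triangle bound: M_tri(r) = Σ_k |c_k| r^k
  = |1|·2^0 + |-1|·2^1 + |1|·2^2
  = 1 + 2 + 4 = 7.
This bounds M(r) := max_{|z|=r} |p(z)| from above; equality holds iff all terms c_k z^k can be made to align in phase at a single z on |z|=r.
Part (b). At z = 2 (real, on the circle |z| = r):
  p(2) = (1)·2^0 + (-1)·2^1 + (1)·2^2 = 3.
  |p(2)| = 3.
Check: |p(2)| = 3 ≤ 7 = M_tri(2). ✓ Equality does not hold at z = 2 (the coefficients have mixed signs, so the terms do not all align in phase there).

M_tri(2) = 7; |p(2)| = 3; equality at z=2: no.


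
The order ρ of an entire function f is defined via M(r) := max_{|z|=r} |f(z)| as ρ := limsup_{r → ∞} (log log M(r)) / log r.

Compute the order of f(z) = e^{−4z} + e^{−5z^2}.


Each summand is entire of order 1 and 2 respectively (as in the single-exponential case). The order of a sum is at most the max of the orders, so ρ ≤ 2. For the lower bound: on |z|=r choose arg z so that -5z^2 is real positive; then |e^{-5z^2}| = e^{5r^2} while |e^{-4z}| ≤ e^{4r^1} = o(e^{5r^2}). So |f| ≥ e^{5r^2}(1 − o(1)) and ρ ≥ 2. Hence ρ = max(1, 2) = 2.
Therefore ρ = 2.

Order ρ = 2.


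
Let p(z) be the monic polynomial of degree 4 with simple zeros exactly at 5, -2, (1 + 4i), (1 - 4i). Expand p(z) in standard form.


The polynomial is p(z) = ∏_{α ∈ S} (z − α), where S = {5, -2, (1 + 4i), (1 - 4i)}.
Expanding the product yields: p(z) = z^4 -5·z^3 + 13·z^2 -31·z -170.
Note conjugate pairs combine to real quadratics: (z − (1+4i))(z − (1−4i)) = z² − 2z + 17.
The resulting polynomial has degree 4 and real coefficients as required.

p(z) = z^4 -5·z^3 + 13·z^2 -31·z -170.


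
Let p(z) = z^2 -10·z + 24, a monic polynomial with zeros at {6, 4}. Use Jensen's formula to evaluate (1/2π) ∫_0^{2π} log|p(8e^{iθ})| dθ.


Zeros: 4, 6; r = 8.
Inside |z| < r: 4, 6. Outside (|z| ≥ r): ∅.
p(0) = 24, so log|p(0)| = log(24) = 3.1781.
Apply Jensen: I(r) = log|p(0)| + Σ_k log(r/|z_k|), summed over zeros inside |z| < r.
  log(r/|z_k|) for z_k = 6: log(8/6) = 0.2877
  log(r/|z_k|) for z_k = 4: log(8/4) = 0.6931
Sum over inside zeros: 0.9808.
I(r) = log|p(0)| + (inside sum) = 3.1781 + 0.9808 = 4.1589.
Closed form (all zeros inside, monic): I(r) = n·log(r) = 2·log(8) = 4.1589. ✓

I(r) ≈ 4.1589.


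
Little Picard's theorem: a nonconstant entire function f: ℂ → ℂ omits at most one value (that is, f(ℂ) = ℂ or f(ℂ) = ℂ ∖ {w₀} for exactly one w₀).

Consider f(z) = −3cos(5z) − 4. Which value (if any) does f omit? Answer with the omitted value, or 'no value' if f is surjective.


Little Picard bounds the complement of f(ℂ) to at most one point.
cos is entire and surjective onto ℂ: for every w ∈ ℂ, cos(ζ) = w has a solution ζ ∈ ℂ (e.g., via the complex inverse arccos). With ζ = 5z this gives z = ζ/(5). Then -3·cos(5z) takes every value in -3·ℂ = ℂ, and adding -4 is a bijection of ℂ. So f is surjective and omits no value. (Note: only on the real line is cos bounded by [−1, 1].)

Omitted value: no value.


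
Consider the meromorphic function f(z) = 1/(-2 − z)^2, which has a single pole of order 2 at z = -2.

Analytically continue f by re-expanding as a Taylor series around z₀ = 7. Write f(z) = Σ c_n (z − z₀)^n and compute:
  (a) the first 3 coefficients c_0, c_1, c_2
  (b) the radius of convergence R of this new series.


Let w = z − z₀, so z = z₀ + w.
Then -2 − z = -2 − (z₀ + w) = (-2 − z₀) − w = -9 − w.
f(z) = 1/(-9 − w)^2 = (1/(-9)^2) · (1 − w/(-9))^{−2}.
By the binomial series (1−u)^{−2} = Σ_{n≥0} C(n+1, 1) u^n for |u|<1, with u = w/(-9):
  c_n = C(n+1, 1) / (-9)^(n+2).
  c_0 = 1/(-9)^2 = 1/81.
  c_1 = 2/(-9)^3 = -2/729.
  c_2 = 3/(-9)^4 = 1/2187.
The series is valid for |w/d| < 1, i.e. |z − z₀| < |d|.
Radius of convergence: R = |-2 − z₀| = |-9| = 9 (distance from z₀ to the singularity z = -2).

c_0 = 1/81, c_1 = -2/729, c_2 = 1/2187; R = 9.


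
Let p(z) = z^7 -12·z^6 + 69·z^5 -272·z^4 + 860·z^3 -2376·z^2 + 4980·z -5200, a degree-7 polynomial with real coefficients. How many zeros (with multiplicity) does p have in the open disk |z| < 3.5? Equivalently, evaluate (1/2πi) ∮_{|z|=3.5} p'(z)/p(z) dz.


The zeros of p are: (-1 + 3i), (-1 - 3i), 4, (3 + 1i), (3 - 1i), (2 + 3i), (2 - 3i).
Their magnitudes are: 3.162, 3.162, 4, 3.162, 3.162, 3.606, 3.606.
Zeros with |z| < R = 3.5: (-1 + 3i), (-1 - 3i), (3 + 1i), (3 - 1i).
Count = 4.
By the argument principle, (1/2πi) ∮_{|z|=R} p'(z)/p(z) dz equals exactly this count.

Number of zeros inside |z| < 3.5: 4.


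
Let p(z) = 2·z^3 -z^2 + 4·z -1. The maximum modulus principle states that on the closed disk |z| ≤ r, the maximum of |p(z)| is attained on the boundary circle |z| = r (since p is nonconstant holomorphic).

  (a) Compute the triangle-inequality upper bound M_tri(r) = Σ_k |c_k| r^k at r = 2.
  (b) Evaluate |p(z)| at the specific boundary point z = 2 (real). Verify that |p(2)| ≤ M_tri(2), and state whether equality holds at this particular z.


Coefficients: c_0 = -1, c_1 = 4, c_2 = -1, c_3 = 2. Radius r = 2.
Part (a). Triangle bound: M_tri(r) = Σ_k |c_k| r^k
  = |-1|·2^0 + |4|·2^1 + |-1|·2^2 + |2|·2^3
  = 1 + 8 + 4 + 16 = 29.
This bounds M(r) := max_{|z|=r} |p(z)| from above; equality holds iff all terms c_k z^k can be made to align in phase at a single z on |z|=r.
Part (b). At z = 2 (real, on the circle |z| = r):
  p(2) = (-1)·2^0 + (4)·2^1 + (-1)·2^2 + (2)·2^3 = 19.
  |p(2)| = 19.
Check: |p(2)| = 19 ≤ 29 = M_tri(2). ✓ Equality does not hold at z = 2 (the coefficients have mixed signs, so the terms do not all align in phase there).

M_tri(2) = 29; |p(2)| = 19; equality at z=2: no.


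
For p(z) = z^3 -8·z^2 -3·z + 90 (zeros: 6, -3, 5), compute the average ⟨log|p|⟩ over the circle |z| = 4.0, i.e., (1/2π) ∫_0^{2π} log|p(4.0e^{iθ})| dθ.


Zeros: -3, 5, 6; r = 4.0.
Inside |z| < r: -3. Outside (|z| ≥ r): 5, 6.
p(0) = 90, so log|p(0)| = log(90) = 4.4998.
Apply Jensen: I(r) = log|p(0)| + Σ_k log(r/|z_k|), summed over zeros inside |z| < r.
  log(r/|z_k|) for z_k = -3: log(4.0/3) = 0.2877
  Outside zeros (5, 6) contribute nothing to the Jensen sum.
Sum over inside zeros: 0.2877.
I(r) = log|p(0)| + (inside sum) = 4.4998 + 0.2877 = 4.7875.
Note: since some zeros are outside |z| ≤ r, the simplified n·log(r) form does NOT apply — only the inside zeros contribute.

I(r) ≈ 4.7875.


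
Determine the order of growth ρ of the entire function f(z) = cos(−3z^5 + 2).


Write cos(w) = (e^{iw} ± e^{−iw})/(2 or 2i), so |cos(w)| ≤ e^{|w|}. With w = −3z^5 + 2, |w| ≤ 3r^5 + 2 on |z|=r, giving M(r) ≤ e^{3r^5 + 2} and ρ ≤ 5. For the lower bound, choose z on |z|=r with -3z^5 purely imaginary of modulus 3r^5; then |cos(−3z^5 + 2)| grows like e^{3r^5}/2, so ρ ≥ 5. Hence ρ = 5.
Therefore ρ = 5.

Order ρ = 5.


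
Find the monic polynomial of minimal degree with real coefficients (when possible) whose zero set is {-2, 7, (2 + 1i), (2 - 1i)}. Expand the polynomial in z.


The polynomial is p(z) = ∏_{α ∈ S} (z − α), where S = {-2, 7, (2 + 1i), (2 - 1i)}.
Expanding the product yields: p(z) = z^4 -9·z^3 + 11·z^2 + 31·z -70.
Note conjugate pairs combine to real quadratics: (z − (2+1i))(z − (2−1i)) = z² − 4z + 5.
The resulting polynomial has degree 4 and real coefficients as required.

p(z) = z^4 -9·z^3 + 11·z^2 + 31·z -70.


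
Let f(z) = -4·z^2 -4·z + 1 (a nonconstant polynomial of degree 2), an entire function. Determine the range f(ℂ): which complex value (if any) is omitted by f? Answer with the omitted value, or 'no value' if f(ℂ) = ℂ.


Little Picard bounds the complement of f(ℂ) to at most one point.
For every w ∈ ℂ, the equation p(z) − w = 0 is a nonconstant polynomial in z and hence has at least one root by the fundamental theorem of algebra. So p is surjective onto ℂ, omitting no value.

Omitted value: no value.


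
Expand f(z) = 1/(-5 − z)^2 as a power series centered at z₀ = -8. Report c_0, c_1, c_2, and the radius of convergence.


Let w = z − z₀, so z = z₀ + w.
Then -5 − z = -5 − (z₀ + w) = (-5 − z₀) − w = 3 − w.
f(z) = 1/(3 − w)^2 = (1/(3)^2) · (1 − w/(3))^{−2}.
By the binomial series (1−u)^{−2} = Σ_{n≥0} C(n+1, 1) u^n for |u|<1, with u = w/(3):
  c_n = C(n+1, 1) / (3)^(n+2).
  c_0 = 1/(3)^2 = 1/9.
  c_1 = 2/(3)^3 = 2/27.
  c_2 = 3/(3)^4 = 1/27.
The series is valid for |w/d| < 1, i.e. |z − z₀| < |d|.
Radius of convergence: R = |-5 − z₀| = |3| = 3 (distance from z₀ to the singularity z = -5).

c_0 = 1/9, c_1 = 2/27, c_2 = 1/27; R = 3.


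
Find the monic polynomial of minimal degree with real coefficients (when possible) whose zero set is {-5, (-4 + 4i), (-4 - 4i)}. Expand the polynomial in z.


The polynomial is p(z) = ∏_{α ∈ S} (z − α), where S = {-5, (-4 + 4i), (-4 - 4i)}.
Expanding the product yields: p(z) = z^3 + 13·z^2 + 72·z + 160.
Note conjugate pairs combine to real quadratics: (z − (-4+4i))(z − (-4−4i)) = z² + 8z + 32.
The resulting polynomial has degree 3 and real coefficients as required.

p(z) = z^3 + 13·z^2 + 72·z + 160.


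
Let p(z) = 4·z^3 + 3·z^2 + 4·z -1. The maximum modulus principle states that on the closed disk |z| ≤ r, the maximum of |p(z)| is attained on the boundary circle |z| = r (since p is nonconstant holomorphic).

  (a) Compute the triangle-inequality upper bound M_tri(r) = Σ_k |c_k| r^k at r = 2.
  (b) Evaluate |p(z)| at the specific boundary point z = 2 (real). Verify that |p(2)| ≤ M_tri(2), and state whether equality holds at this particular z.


Coefficients: c_0 = -1, c_1 = 4, c_2 = 3, c_3 = 4. Radius r = 2.
Part (a). Triangle bound: M_tri(r) = Σ_k |c_k| r^k
  = |-1|·2^0 + |4|·2^1 + |3|·2^2 + |4|·2^3
  = 1 + 8 + 12 + 32 = 53.
This bounds M(r) := max_{|z|=r} |p(z)| from above; equality holds iff all terms c_k z^k can be made to align in phase at a single z on |z|=r.
Part (b). At z = 2 (real, on the circle |z| = r):
  p(2) = (-1)·2^0 + (4)·2^1 + (3)·2^2 + (4)·2^3 = 51.
  |p(2)| = 51.
Check: |p(2)| = 51 ≤ 53 = M_tri(2). ✓ Equality does not hold at z = 2 (the coefficients have mixed signs, so the terms do not all align in phase there).

M_tri(2) = 53; |p(2)| = 51; equality at z=2: no.


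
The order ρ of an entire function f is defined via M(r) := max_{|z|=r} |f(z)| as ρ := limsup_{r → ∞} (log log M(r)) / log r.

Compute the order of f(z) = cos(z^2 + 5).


Write cos(w) = (e^{iw} ± e^{−iw})/(2 or 2i), so |cos(w)| ≤ e^{|w|}. With w = z^2 + 5, |w| ≤ 1r^2 + 5 on |z|=r, giving M(r) ≤ e^{1r^2 + 5} and ρ ≤ 2. For the lower bound, choose z on |z|=r with 1z^2 purely imaginary of modulus 1r^2; then |cos(z^2 + 5)| grows like e^{1r^2}/2, so ρ ≥ 2. Hence ρ = 2.
Therefore ρ = 2.

Order ρ = 2.


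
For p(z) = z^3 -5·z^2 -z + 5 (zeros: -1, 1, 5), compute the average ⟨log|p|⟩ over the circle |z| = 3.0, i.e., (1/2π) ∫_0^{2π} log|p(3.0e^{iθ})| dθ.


Zeros: -1, 1, 5; r = 3.0.
Inside |z| < r: -1, 1. Outside (|z| ≥ r): 5.
p(0) = 5, so log|p(0)| = log(5) = 1.6094.
Apply Jensen: I(r) = log|p(0)| + Σ_k log(r/|z_k|), summed over zeros inside |z| < r.
  log(r/|z_k|) for z_k = -1: log(3.0/1) = 1.0986
  log(r/|z_k|) for z_k = 1: log(3.0/1) = 1.0986
  Outside zeros (5) contribute nothing to the Jensen sum.
Sum over inside zeros: 2.1972.
I(r) = log|p(0)| + (inside sum) = 1.6094 + 2.1972 = 3.8067.
Note: since some zeros are outside |z| ≤ r, the simplified n·log(r) form does NOT apply — only the inside zeros contribute.

I(r) ≈ 3.8067.


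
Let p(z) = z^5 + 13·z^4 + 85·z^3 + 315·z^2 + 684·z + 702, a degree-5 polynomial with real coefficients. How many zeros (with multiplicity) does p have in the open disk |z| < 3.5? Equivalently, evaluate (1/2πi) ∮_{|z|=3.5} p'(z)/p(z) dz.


The zeros of p are: -3, (-3 + 3i), (-3 - 3i), (-2 + 3i), (-2 - 3i).
Their magnitudes are: 3, 4.243, 4.243, 3.606, 3.606.
Zeros with |z| < R = 3.5: -3.
Count = 1.
By the argument principle, (1/2πi) ∮_{|z|=R} p'(z)/p(z) dz equals exactly this count.

Number of zeros inside |z| < 3.5: 1.


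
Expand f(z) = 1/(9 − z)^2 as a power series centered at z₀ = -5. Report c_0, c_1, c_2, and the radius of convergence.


Let w = z − z₀, so z = z₀ + w.
Then 9 − z = 9 − (z₀ + w) = (9 − z₀) − w = 14 − w.
f(z) = 1/(14 − w)^2 = (1/(14)^2) · (1 − w/(14))^{−2}.
By the binomial series (1−u)^{−2} = Σ_{n≥0} C(n+1, 1) u^n for |u|<1, with u = w/(14):
  c_n = C(n+1, 1) / (14)^(n+2).
  c_0 = 1/(14)^2 = 1/196.
  c_1 = 2/(14)^3 = 1/1372.
  c_2 = 3/(14)^4 = 3/38416.
The series is valid for |w/d| < 1, i.e. |z − z₀| < |d|.
Radius of convergence: R = |9 − z₀| = |14| = 14 (distance from z₀ to the singularity z = 9).

c_0 = 1/196, c_1 = 1/1372, c_2 = 3/38416; R = 14.


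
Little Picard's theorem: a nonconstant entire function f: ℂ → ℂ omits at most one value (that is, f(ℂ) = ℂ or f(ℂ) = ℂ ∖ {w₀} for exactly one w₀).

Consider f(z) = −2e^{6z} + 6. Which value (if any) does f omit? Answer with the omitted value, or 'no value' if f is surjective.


Little Picard bounds the complement of f(ℂ) to at most one point.
e^{6z} is never zero on ℂ, so -2·e^{6z} takes every value in ℂ ∖ {0}. Adding 6 shifts the range to ℂ ∖ {6}. Thus f omits exactly the value 6.

Omitted value: 6.


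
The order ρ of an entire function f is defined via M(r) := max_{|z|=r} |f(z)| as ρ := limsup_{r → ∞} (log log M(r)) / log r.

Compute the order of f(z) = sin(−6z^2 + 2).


Write sin(w) = (e^{iw} ± e^{−iw})/(2 or 2i), so |sin(w)| ≤ e^{|w|}. With w = −6z^2 + 2, |w| ≤ 6r^2 + 2 on |z|=r, giving M(r) ≤ e^{6r^2 + 2} and ρ ≤ 2. For the lower bound, choose z on |z|=r with -6z^2 purely imaginary of modulus 6r^2; then |sin(−6z^2 + 2)| grows like e^{6r^2}/2, so ρ ≥ 2. Hence ρ = 2.
Therefore ρ = 2.

Order ρ = 2.


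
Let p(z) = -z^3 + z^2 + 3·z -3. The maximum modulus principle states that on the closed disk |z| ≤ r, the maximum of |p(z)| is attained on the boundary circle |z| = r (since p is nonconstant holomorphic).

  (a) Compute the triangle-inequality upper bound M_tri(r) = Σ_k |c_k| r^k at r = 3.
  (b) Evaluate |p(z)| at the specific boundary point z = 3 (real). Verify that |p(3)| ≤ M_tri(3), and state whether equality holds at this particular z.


Coefficients: c_0 = -3, c_1 = 3, c_2 = 1, c_3 = -1. Radius r = 3.
Part (a). Triangle bound: M_tri(r) = Σ_k |c_k| r^k
  = |-3|·3^0 + |3|·3^1 + |1|·3^2 + |-1|·3^3
  = 3 + 9 + 9 + 27 = 48.
This bounds M(r) := max_{|z|=r} |p(z)| from above; equality holds iff all terms c_k z^k can be made to align in phase at a single z on |z|=r.
Part (b). At z = 3 (real, on the circle |z| = r):
  p(3) = (-3)·3^0 + (3)·3^1 + (1)·3^2 + (-1)·3^3 = -12.
  |p(3)| = 12.
Check: |p(3)| = 12 ≤ 48 = M_tri(3). ✓ Equality does not hold at z = 3 (the coefficients have mixed signs, so the terms do not all align in phase there).

M_tri(3) = 48; |p(3)| = 12; equality at z=3: no.


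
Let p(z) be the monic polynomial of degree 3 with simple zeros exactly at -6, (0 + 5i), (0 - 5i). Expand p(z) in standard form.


The polynomial is p(z) = ∏_{α ∈ S} (z − α), where S = {-6, (0 + 5i), (0 - 5i)}.
Expanding the product yields: p(z) = z^3 + 6·z^2 + 25·z + 150.
Note conjugate pairs combine to real quadratics: (z − (0+5i))(z − (0−5i)) = z² + 25.
The resulting polynomial has degree 3 and real coefficients as required.

p(z) = z^3 + 6·z^2 + 25·z + 150.


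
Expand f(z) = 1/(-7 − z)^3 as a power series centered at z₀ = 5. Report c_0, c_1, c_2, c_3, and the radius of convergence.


Let w = z − z₀, so z = z₀ + w.
Then -7 − z = -7 − (z₀ + w) = (-7 − z₀) − w = -12 − w.
f(z) = 1/(-12 − w)^3 = (1/(-12)^3) · (1 − w/(-12))^{−3}.
By the binomial series (1−u)^{−3} = Σ_{n≥0} C(n+2, 2) u^n for |u|<1, with u = w/(-12):
  c_n = C(n+2, 2) / (-12)^(n+3).
  c_0 = 1/(-12)^3 = -1/1728.
  c_1 = 3/(-12)^4 = 1/6912.
  c_2 = 6/(-12)^5 = -1/41472.
  c_3 = 10/(-12)^6 = 5/1492992.
The series is valid for |w/d| < 1, i.e. |z − z₀| < |d|.
Radius of convergence: R = |-7 − z₀| = |-12| = 12 (distance from z₀ to the singularity z = -7).

c_0 = -1/1728, c_1 = 1/6912, c_2 = -1/41472, c_3 = 5/1492992; R = 12.


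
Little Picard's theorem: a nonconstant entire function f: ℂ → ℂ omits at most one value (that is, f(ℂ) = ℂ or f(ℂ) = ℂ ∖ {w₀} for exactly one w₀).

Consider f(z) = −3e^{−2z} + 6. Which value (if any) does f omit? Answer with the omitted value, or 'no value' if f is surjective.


Little Picard bounds the complement of f(ℂ) to at most one point.
e^{−2z} is never zero on ℂ, so -3·e^{−2z} takes every value in ℂ ∖ {0}. Adding 6 shifts the range to ℂ ∖ {6}. Thus f omits exactly the value 6.

Omitted value: 6.


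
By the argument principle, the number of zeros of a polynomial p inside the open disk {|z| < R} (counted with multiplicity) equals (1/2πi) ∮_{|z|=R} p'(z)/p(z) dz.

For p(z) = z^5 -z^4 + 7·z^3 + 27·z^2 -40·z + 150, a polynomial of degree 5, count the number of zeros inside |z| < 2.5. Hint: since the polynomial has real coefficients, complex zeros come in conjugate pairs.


The zeros of p are: (1 + 2i), (1 - 2i), -3, (1 + 3i), (1 - 3i).
Their magnitudes are: 2.236, 2.236, 3, 3.162, 3.162.
Zeros with |z| < R = 2.5: (1 + 2i), (1 - 2i).
Count = 2.
By the argument principle, (1/2πi) ∮_{|z|=R} p'(z)/p(z) dz equals exactly this count.

Number of zeros inside |z| < 2.5: 2.


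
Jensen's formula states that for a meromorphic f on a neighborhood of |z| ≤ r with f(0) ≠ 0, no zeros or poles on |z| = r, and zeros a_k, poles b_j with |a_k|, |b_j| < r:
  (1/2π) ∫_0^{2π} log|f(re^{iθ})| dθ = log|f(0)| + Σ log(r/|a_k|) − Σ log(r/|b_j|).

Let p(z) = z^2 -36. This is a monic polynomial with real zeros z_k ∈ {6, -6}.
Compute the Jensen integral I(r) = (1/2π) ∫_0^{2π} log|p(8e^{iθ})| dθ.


Zeros: -6, 6; r = 8.
Inside |z| < r: -6, 6. Outside (|z| ≥ r): ∅.
p(0) = -36, so log|p(0)| = log(36) = 3.5835.
Apply Jensen: I(r) = log|p(0)| + Σ_k log(r/|z_k|), summed over zeros inside |z| < r.
  log(r/|z_k|) for z_k = 6: log(8/6) = 0.2877
  log(r/|z_k|) for z_k = -6: log(8/6) = 0.2877
Sum over inside zeros: 0.5754.
I(r) = log|p(0)| + (inside sum) = 3.5835 + 0.5754 = 4.1589.
Closed form (all zeros inside, monic): I(r) = n·log(r) = 2·log(8) = 4.1589. ✓

I(r) ≈ 4.1589.


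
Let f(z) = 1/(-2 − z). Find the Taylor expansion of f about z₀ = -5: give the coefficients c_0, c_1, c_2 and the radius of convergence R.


Let w = z − z₀, so z = z₀ + w.
Then -2 − z = -2 − (z₀ + w) = (-2 − z₀) − w = 3 − w.
f(z) = 1/(3 − w) = (1/(3)) · 1/(1 − w/(3)) = Σ_{n≥0} w^n / (3)^(n+1).
So c_n = 1/(3)^(n+1):
  c_0 = 1/(3)^1 = 1/3.
  c_1 = 1/(3)^2 = 1/9.
  c_2 = 1/(3)^3 = 1/27.
The series is valid for |w/d| < 1, i.e. |z − z₀| < |d|.
Radius of convergence: R = |-2 − z₀| = |3| = 3 (distance from z₀ to the singularity z = -2).

c_0 = 1/3, c_1 = 1/9, c_2 = 1/27; R = 3.
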